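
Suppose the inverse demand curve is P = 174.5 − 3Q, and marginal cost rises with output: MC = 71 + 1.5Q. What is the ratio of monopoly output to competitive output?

Q_m/Q_c = 0.6

A monopolist chooses Q where MR = MC. MR = 174.5 − 6Q; setting this equal to 71 + 1.5Q gives Q = 13.8 and P = 133.1.
Under competition P = MC: 174.5 − 3Q = 71 + 1.5Q ⇒ Q = 23, P = 105.5.
Ratio Q_m/Q_c = 13.8/23 = 0.6.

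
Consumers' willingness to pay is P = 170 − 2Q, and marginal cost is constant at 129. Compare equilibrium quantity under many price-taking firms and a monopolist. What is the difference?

Competitive firms price at marginal cost: P = 129, giving Q = 20.5.
The monopolist equates marginal revenue to marginal cost: 170 − 4Q = 129, so Q = 10.25. From demand, P = 149.5.
Change in equilibrium quantity: 10.25 − 20.5 = −10.25.

Q falls by 10.25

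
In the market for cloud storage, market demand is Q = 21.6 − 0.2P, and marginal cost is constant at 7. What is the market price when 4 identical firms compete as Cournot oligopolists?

Inverting demand: P = 108 − 5Q.
In a 4-firm Cournot equilibrium, symmetry and the first-order condition give q = (108 − 7)/(25) = 4.04. So Q = 16.16 and P = 27.2.

P = 27.2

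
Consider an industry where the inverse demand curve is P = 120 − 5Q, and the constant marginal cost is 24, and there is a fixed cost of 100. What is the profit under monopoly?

Monopoly sets MR = MC: 120 − 10Q = 24 ⇒ Q = 9.6, P = 120 − 5·9.6 = 72.
Profit = (72 − 24)·9.6 − 100 = 360.8.

Profit = 360.8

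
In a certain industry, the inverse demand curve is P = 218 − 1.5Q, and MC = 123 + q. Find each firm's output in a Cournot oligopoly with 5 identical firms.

q_i = 9.5

Cournot with 5 identical firms: the symmetric best-response condition is 218 − 9q = 123 + q. Each firm produces q = 9.5, total output Q = 47.5, price P = 146.75.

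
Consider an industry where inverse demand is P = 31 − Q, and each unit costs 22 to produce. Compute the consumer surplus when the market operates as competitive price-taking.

CS = 40.5

Perfect competition: P = MC = 22, so 31 − Q = 22 and Q = 9.
CS = ½·(31 − 22)·9 = 40.5.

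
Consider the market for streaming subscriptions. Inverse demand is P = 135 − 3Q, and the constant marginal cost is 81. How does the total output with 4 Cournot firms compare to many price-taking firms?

In a 4-firm Cournot equilibrium, symmetry and the first-order condition give q = (135 − 81)/(15) = 3.6. So Q = 14.4 and P = 91.8.
Perfect competition: P = MC = 81, so 135 − 3Q = 81 and Q = 18.

Cournot: Q = 14.4; Competition: Q = 18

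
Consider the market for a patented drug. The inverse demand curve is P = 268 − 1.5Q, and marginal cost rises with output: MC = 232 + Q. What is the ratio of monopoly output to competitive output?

Q_m/Q_c = 0.625

The monopolist equates marginal revenue to marginal cost: 268 − 3Q = 232 + Q, so Q = 9. From demand, P = 254.5.
Under competition P = MC: 268 − 1.5Q = 232 + Q ⇒ Q = 14.4, P = 246.4.
Ratio Q_m/Q_c = 9/14.4 = 0.625.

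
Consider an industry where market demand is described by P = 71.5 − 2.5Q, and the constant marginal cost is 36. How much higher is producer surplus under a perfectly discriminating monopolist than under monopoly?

Monopoly sets MR = MC: 71.5 − 5Q = 36 ⇒ Q = 7.1, P = 71.5 − 2.5·7.1 = 53.75.
PS = (53.75 − 36)·7.1 = 126.025.
Under first-degree price discrimination the firm charges each unit its demand price and produces up to where P = MC, i.e. Q = 14.2. Consumer surplus is zero; producer surplus equals total surplus.
PS = ½·(71.5 − 36)·14.2 = 252.05.
Change in producer surplus: 252.05 − 126.025 = 126.025.

PS rises by 126.025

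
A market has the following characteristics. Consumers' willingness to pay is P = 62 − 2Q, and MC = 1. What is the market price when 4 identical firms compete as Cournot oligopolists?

Cournot with 4 identical firms: the symmetric best-response condition is 62 − 10q = 1. Each firm produces q = 6.1, total output Q = 24.4, price P = 13.2.

P = 13.2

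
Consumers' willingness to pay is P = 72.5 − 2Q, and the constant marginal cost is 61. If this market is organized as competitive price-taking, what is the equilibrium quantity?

Q = 5.75

Under competition P = MC = 61, so Q = (72.5 − 61)/2 = 5.75.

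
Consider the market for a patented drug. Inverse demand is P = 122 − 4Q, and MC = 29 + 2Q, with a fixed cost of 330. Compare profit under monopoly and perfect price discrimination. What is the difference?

Profit rises by 288.3

A monopolist chooses Q where MR = MC. MR = 122 − 8Q; setting this equal to 29 + 2Q gives Q = 9.3 and P = 84.8.
Profit = 84.8·9.3 − (29·9.3 + ½·2·9.3²) − 330 = 102.45.
A perfectly discriminating monopolist sells every unit with P(Q) ≥ MC(Q), so output equals the competitive quantity Q = 15.5. Each buyer pays their reservation price, so CS = 0 and the firm captures all surplus.
PS equals the full surplus area, 720.75. Profit = 720.75 − 330 = 390.75.
Change in profit: 390.75 − 102.45 = 288.3.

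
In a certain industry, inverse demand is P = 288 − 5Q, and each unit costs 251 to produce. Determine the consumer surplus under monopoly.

A monopolist chooses Q where MR = MC. MR = 288 − 10Q; setting this equal to 251 gives Q = 3.7 and P = 269.5.
CS = ½·(288 − 269.5)·3.7 = 34.225.

CS = 34.225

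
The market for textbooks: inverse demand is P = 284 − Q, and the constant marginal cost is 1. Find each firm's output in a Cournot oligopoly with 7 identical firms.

Cournot with 7 identical firms: the symmetric best-response condition is 284 − 8q = 1. Each firm produces q = 35.375, total output Q = 247.625, price P = 36.375.

q_i = 35.375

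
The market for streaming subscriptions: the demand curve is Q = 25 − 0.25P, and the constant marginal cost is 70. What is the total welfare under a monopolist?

Inverting demand: P = 100 − 4Q.
A monopolist chooses Q where MR = MC. MR = 100 − 8Q; setting this equal to 70 gives Q = 3.75 and P = 85.
CS = ½·(100 − 85)·3.75 = 28.125; PS = (85 − 70)·3.75 = 56.25; TS = 84.375.

TS = 84.375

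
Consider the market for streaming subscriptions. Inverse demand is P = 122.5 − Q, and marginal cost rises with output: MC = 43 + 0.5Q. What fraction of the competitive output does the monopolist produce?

Q_m/Q_c = 0.6

The monopolist equates marginal revenue to marginal cost: 122.5 − 2Q = 43 + 0.5Q, so Q = 31.8. From demand, P = 90.7.
Competitive equilibrium sets price equal to marginal cost: 122.5 − Q = 43 + 0.5Q, so Q = 53 and P = 69.5.
Ratio Q_m/Q_c = 31.8/53 = 0.6.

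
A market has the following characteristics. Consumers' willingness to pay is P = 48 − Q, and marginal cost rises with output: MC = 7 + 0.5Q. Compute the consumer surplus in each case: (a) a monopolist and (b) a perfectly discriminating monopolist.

Monopoly: CS = 134.48; Perfect PD: CS = 0

Monopoly sets MR = MC: 48 − 2Q = 7 + 0.5Q ⇒ Q = 16.4, P = 48 − 16.4 = 31.6.
CS = ½·(48 − 31.6)·16.4 = 134.48.
With perfect price discrimination, output is the efficient level Q = 82/3 (where demand meets MC), but every buyer pays their willingness to pay: CS = 0 and PS = total surplus.
CS = 0.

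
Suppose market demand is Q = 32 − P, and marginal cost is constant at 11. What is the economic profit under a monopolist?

Profit = 110.25

Inverting demand: P = 32 − Q.
Monopoly sets MR = MC: 32 − 2Q = 11 ⇒ Q = 10.5, P = 32 − 10.5 = 21.5.
Profit = (21.5 − 11)·10.5 = 110.25.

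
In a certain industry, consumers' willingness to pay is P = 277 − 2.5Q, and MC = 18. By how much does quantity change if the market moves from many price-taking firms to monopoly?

Under competition P = MC = 18, so Q = (277 − 18)/2.5 = 103.6.
The monopolist equates marginal revenue to marginal cost: 277 − 5Q = 18, so Q = 51.8. From demand, P = 147.5.
Change in quantity: 51.8 − 103.6 = −51.8.

Q falls by 51.8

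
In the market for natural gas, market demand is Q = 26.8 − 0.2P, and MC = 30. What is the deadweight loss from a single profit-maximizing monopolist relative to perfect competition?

DWL = 270.4

Inverting demand: P = 134 − 5Q.
Perfect competition: P = MC = 30, so 134 − 5Q = 30 and Q = 20.8.
A monopolist chooses Q where MR = MC. MR = 134 − 10Q; setting this equal to 30 gives Q = 10.4 and P = 82.
DWL is the triangle between Q = 10.4 and Q = 20.8: ½·(20.8 − 10.4)·(82 − 30) = 270.4.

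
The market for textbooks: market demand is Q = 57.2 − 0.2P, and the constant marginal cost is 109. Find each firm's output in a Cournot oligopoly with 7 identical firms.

Inverting demand: P = 286 − 5Q.
With 7 symmetric Cournot firms, each firm's FOC gives 286 − 40q = 109, so q = 4.425, Q = 7·4.425 = 30.975, and P = 131.125.

q_i = 4.425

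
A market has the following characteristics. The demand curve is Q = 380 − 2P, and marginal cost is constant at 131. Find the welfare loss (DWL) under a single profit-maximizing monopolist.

Inverting demand: P = 190 − 0.5Q.
Competitive firms price at marginal cost: P = 131, giving Q = 118.
Monopoly sets MR = MC: 190 − Q = 131 ⇒ Q = 59, P = 190 − 0.5·59 = 160.5.
DWL is the triangle between Q = 59 and Q = 118: ½·(118 − 59)·(160.5 − 131) = 870.25.

DWL = 870.25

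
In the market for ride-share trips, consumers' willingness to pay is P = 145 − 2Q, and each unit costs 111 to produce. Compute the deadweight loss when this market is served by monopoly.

Under competition P = MC = 111, so Q = (145 − 111)/2 = 17.
The monopolist equates marginal revenue to marginal cost: 145 − 4Q = 111, so Q = 8.5. From demand, P = 128.
DWL is the triangle between Q = 8.5 and Q = 17: ½·(17 − 8.5)·(128 − 111) = 72.25.

DWL = 72.25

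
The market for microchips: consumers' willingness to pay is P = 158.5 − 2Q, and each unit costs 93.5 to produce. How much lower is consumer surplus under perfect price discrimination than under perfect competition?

Consumer surplus falls by 1056.25

Under competition P = MC = 93.5, so Q = (158.5 − 93.5)/2 = 32.5.
CS = ½·(158.5 − 93.5)·32.5 = 1056.25.
A perfectly discriminating monopolist sells every unit with P(Q) ≥ MC(Q), so output equals the competitive quantity Q = 32.5. Each buyer pays their reservation price, so CS = 0 and the firm captures all surplus.
CS = 0.
Change in consumer surplus: 0 − 1056.25 = −1056.25.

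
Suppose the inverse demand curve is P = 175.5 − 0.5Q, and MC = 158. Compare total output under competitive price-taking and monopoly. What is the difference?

Total output falls by 17.5

Perfect competition: P = MC = 158, so 175.5 − 0.5Q = 158 and Q = 35.
A monopolist chooses Q where MR = MC. MR = 175.5 − Q; setting this equal to 158 gives Q = 17.5 and P = 166.75.
Change in total output: 17.5 − 35 = −17.5.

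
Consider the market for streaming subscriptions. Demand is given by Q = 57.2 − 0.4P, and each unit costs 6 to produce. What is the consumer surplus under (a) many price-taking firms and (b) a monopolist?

Competition: CS = 3753.8; Monopoly: CS = 938.45

Inverting demand: P = 143 − 2.5Q.
Under competition P = MC = 6, so Q = (143 − 6)/2.5 = 54.8.
CS = ½·(143 − 6)·54.8 = 3753.8.
A monopolist chooses Q where MR = MC. MR = 143 − 5Q; setting this equal to 6 gives Q = 27.4 and P = 74.5.
CS = ½·(143 − 74.5)·27.4 = 938.45.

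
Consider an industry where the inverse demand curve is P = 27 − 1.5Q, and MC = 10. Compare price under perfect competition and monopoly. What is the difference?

Competitive firms price at marginal cost: P = 10, giving Q = 34/3.
The monopolist equates marginal revenue to marginal cost: 27 − 3Q = 10, so Q = 17/3. From demand, P = 18.5.
Change in price: 18.5 − 10 = 8.5.

Price rises by 8.5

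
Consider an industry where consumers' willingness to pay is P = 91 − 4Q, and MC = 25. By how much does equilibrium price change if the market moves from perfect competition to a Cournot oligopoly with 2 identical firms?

Equilibrium price rises by 22

Under competition P = MC = 25, so Q = (91 − 25)/4 = 16.5.
In a 2-firm Cournot equilibrium, symmetry and the first-order condition give q = (91 − 25)/(12) = 5.5. So Q = 11 and P = 47.
Change in equilibrium price: 47 − 25 = 22.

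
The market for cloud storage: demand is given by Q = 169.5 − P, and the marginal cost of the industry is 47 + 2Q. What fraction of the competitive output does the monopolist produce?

Q_m/Q_c = 0.75

Inverting demand: P = 169.5 − Q.
Monopoly sets MR = MC: 169.5 − 2Q = 47 + 2Q ⇒ Q = 30.625, P = 169.5 − 30.625 = 138.875.
Under competition P = MC: 169.5 − Q = 47 + 2Q ⇒ Q = 245/6, P = 386/3.
Ratio Q_m/Q_c = 30.625/(245/6) = 0.75.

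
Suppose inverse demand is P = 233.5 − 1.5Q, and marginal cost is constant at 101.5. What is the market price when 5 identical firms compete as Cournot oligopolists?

Cournot with 5 identical firms: the symmetric best-response condition is 233.5 − 9q = 101.5. Each firm produces q = 44/3, total output Q = 220/3, price P = 123.5.

P = 123.5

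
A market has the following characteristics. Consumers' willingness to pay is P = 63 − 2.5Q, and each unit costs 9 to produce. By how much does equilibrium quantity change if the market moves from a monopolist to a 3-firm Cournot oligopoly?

Equilibrium quantity rises by 5.4

A monopolist chooses Q where MR = MC. MR = 63 − 5Q; setting this equal to 9 gives Q = 10.8 and P = 36.
With 3 symmetric Cournot firms, each firm's FOC gives 63 − 10q = 9, so q = 5.4, Q = 3·5.4 = 16.2, and P = 22.5.
Change in equilibrium quantity: 16.2 − 10.8 = 5.4.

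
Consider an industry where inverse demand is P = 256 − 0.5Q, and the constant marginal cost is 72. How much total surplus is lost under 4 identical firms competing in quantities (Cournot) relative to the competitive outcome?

DWL = 1354.24

Perfect competition: P = MC = 72, so 256 − 0.5Q = 72 and Q = 368.
In a 4-firm Cournot equilibrium, symmetry and the first-order condition give q = (256 − 72)/(2.5) = 73.6. So Q = 294.4 and P = 108.8.
DWL is the triangle between Q = 294.4 and Q = 368: ½·(368 − 294.4)·(108.8 − 72) = 1354.24.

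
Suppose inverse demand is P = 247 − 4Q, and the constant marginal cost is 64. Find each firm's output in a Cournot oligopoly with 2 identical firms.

With 2 symmetric Cournot firms, each firm's FOC gives 247 − 12q = 64, so q = 15.25, Q = 2·15.25 = 30.5, and P = 125.

q_i = 15.25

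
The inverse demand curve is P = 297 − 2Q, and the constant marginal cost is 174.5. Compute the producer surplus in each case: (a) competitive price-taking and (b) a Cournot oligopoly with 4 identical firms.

Competition: PS = 0; Cournot: PS = 1200.5

Perfect competition: P = MC = 174.5, so 297 − 2Q = 174.5 and Q = 61.25.
PS = (174.5 − 174.5)·61.25 = 0.
Cournot with 4 identical firms: the symmetric best-response condition is 297 − 10q = 174.5. Each firm produces q = 12.25, total output Q = 49, price P = 199.
PS = (199 − 174.5)·49 = 1200.5.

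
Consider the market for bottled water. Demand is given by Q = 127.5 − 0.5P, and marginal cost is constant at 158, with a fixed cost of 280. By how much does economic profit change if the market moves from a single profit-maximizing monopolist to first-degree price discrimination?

π rises by 1176.125

Inverting demand: P = 255 − 2Q.
Monopoly sets MR = MC: 255 − 4Q = 158 ⇒ Q = 24.25, P = 255 − 2·24.25 = 206.5.
Profit = (206.5 − 158)·24.25 − 280 = 896.125.
Under first-degree price discrimination the firm charges each unit its demand price and produces up to where P = MC, i.e. Q = 48.5. Consumer surplus is zero; producer surplus equals total surplus.
PS equals the full surplus area, 2352.25. Profit = 2352.25 − 280 = 2072.25.
Change in economic profit: 2072.25 − 896.125 = 1176.125.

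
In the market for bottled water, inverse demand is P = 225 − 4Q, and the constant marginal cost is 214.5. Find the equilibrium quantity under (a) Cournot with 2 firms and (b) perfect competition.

With 2 symmetric Cournot firms, each firm's FOC gives 225 − 12q = 214.5, so q = 0.875, Q = 2·0.875 = 1.75, and P = 218.
Competitive firms price at marginal cost: P = 214.5, giving Q = 2.625.

Cournot: Q = 1.75; Competition: Q = 2.625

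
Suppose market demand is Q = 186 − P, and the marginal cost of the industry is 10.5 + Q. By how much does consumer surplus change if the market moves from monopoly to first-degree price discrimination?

CS falls by 1711.125

Inverting demand: P = 186 − Q.
Monopoly sets MR = MC: 186 − 2Q = 10.5 + Q ⇒ Q = 58.5, P = 186 − 58.5 = 127.5.
CS = ½·(186 − 127.5)·58.5 = 1711.125.
With perfect price discrimination, output is the efficient level Q = 87.75 (where demand meets MC), but every buyer pays their willingness to pay: CS = 0 and PS = total surplus.
CS = 0.
Change in consumer surplus: 0 − 1711.125 = −1711.125.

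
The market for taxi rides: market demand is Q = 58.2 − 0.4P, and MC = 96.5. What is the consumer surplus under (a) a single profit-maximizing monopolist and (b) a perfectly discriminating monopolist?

Inverting demand: P = 145.5 − 2.5Q.
The monopolist equates marginal revenue to marginal cost: 145.5 − 5Q = 96.5, so Q = 9.8. From demand, P = 121.
CS = ½·(145.5 − 121)·9.8 = 120.05.
Under first-degree price discrimination the firm charges each unit its demand price and produces up to where P = MC, i.e. Q = 19.6. Consumer surplus is zero; producer surplus equals total surplus.
CS = 0.

Monopoly: CS = 120.05; Perfect PD: CS = 0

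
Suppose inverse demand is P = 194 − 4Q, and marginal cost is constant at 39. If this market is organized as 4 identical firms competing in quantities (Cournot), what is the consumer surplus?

In a 4-firm Cournot equilibrium, symmetry and the first-order condition give q = (194 − 39)/(20) = 7.75. So Q = 31 and P = 70.
CS = ½·(194 − 70)·31 = 1922.

CS = 1922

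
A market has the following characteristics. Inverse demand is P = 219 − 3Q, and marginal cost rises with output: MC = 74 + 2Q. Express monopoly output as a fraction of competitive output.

Monopoly sets MR = MC: 219 − 6Q = 74 + 2Q ⇒ Q = 18.125, P = 219 − 3·18.125 = 164.625.
Competitive equilibrium sets price equal to marginal cost: 219 − 3Q = 74 + 2Q, so Q = 29 and P = 132.
Ratio Q_m/Q_c = 18.125/29 = 0.625.

Q_m/Q_c = 0.625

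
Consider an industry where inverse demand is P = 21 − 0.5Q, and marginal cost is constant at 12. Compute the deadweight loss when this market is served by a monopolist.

Perfect competition: P = MC = 12, so 21 − 0.5Q = 12 and Q = 18.
A monopolist chooses Q where MR = MC. MR = 21 − Q; setting this equal to 12 gives Q = 9 and P = 16.5.
DWL is the triangle between Q = 9 and Q = 18: ½·(18 − 9)·(16.5 − 12) = 20.25.

DWL = 20.25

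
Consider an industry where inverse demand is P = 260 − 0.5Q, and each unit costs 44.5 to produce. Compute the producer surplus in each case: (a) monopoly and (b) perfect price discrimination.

Monopoly: PS = 23220.125; Perfect PD: PS = 46440.25

A monopolist chooses Q where MR = MC. MR = 260 − Q; setting this equal to 44.5 gives Q = 215.5 and P = 152.25.
PS = (152.25 − 44.5)·215.5 = 23220.125.
Under first-degree price discrimination the firm charges each unit its demand price and produces up to where P = MC, i.e. Q = 431. Consumer surplus is zero; producer surplus equals total surplus.
PS = ½·(260 − 44.5)·431 = 46440.25.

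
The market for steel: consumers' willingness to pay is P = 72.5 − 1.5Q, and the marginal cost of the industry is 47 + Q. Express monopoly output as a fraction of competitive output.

Q_m/Q_c = 0.625

Monopoly sets MR = MC: 72.5 − 3Q = 47 + Q ⇒ Q = 6.375, P = 72.5 − 1.5·6.375 = 1007/16.
Competitive equilibrium sets price equal to marginal cost: 72.5 − 1.5Q = 47 + Q, so Q = 10.2 and P = 57.2.
Ratio Q_m/Q_c = 6.375/10.2 = 0.625.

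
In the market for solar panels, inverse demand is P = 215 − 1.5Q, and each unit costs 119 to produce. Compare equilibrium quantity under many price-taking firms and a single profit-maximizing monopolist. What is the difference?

Competitive firms price at marginal cost: P = 119, giving Q = 64.
The monopolist equates marginal revenue to marginal cost: 215 − 3Q = 119, so Q = 32. From demand, P = 167.
Change in equilibrium quantity: 32 − 64 = −32.

Equilibrium quantity falls by 32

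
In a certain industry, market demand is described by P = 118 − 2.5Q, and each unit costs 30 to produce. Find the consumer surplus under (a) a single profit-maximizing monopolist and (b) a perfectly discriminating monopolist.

Monopoly sets MR = MC: 118 − 5Q = 30 ⇒ Q = 17.6, P = 118 − 2.5·17.6 = 74.
CS = ½·(118 − 74)·17.6 = 387.2.
A perfectly discriminating monopolist sells every unit with P(Q) ≥ MC(Q), so output equals the competitive quantity Q = 35.2. Each buyer pays their reservation price, so CS = 0 and the firm captures all surplus.
CS = 0.

Monopoly: CS = 387.2; Perfect PD: CS = 0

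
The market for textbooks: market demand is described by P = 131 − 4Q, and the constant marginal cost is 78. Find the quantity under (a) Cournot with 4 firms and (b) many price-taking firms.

In a 4-firm Cournot equilibrium, symmetry and the first-order condition give q = (131 − 78)/(20) = 2.65. So Q = 10.6 and P = 88.6.
Perfect competition: P = MC = 78, so 131 − 4Q = 78 and Q = 13.25.

Cournot: Q = 10.6; Competition: Q = 13.25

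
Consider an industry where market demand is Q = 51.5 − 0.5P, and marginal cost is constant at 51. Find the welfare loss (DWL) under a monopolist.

DWL = 169

Inverting demand: P = 103 − 2Q.
Competitive firms price at marginal cost: P = 51, giving Q = 26.
The monopolist equates marginal revenue to marginal cost: 103 − 4Q = 51, so Q = 13. From demand, P = 77.
DWL is the triangle between Q = 13 and Q = 26: ½·(26 − 13)·(77 − 51) = 169.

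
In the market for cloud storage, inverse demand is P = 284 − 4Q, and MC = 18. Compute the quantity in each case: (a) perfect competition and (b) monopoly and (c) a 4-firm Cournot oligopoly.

Under competition P = MC = 18, so Q = (284 − 18)/4 = 66.5.
A monopolist chooses Q where MR = MC. MR = 284 − 8Q; setting this equal to 18 gives Q = 33.25 and P = 151.
In a 4-firm Cournot equilibrium, symmetry and the first-order condition give q = (284 − 18)/(20) = 13.3. So Q = 53.2 and P = 71.2.

Competition: Q = 66.5; Monopoly: Q = 33.25; Cournot: Q = 53.2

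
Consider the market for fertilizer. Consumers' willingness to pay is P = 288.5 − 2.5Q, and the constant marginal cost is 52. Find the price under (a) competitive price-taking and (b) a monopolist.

Competition: P = 52; Monopoly: P = 170.25

Competitive firms price at marginal cost: P = 52, giving Q = 94.6.
Monopoly sets MR = MC: 288.5 − 5Q = 52 ⇒ Q = 47.3, P = 288.5 − 2.5·47.3 = 170.25.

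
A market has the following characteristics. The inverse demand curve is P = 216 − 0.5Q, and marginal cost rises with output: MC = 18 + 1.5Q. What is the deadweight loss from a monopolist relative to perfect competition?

Competitive equilibrium sets price equal to marginal cost: 216 − 0.5Q = 18 + 1.5Q, so Q = 99 and P = 166.5.
Monopoly sets MR = MC: 216 − Q = 18 + 1.5Q ⇒ Q = 79.2, P = 216 − 0.5·79.2 = 176.4.
CS = ½·(216 − 166.5)·99 = 2450.25; PS = (166.5·99 − 18·99 − ½·1.5·99²) = 7350.75; TS = 9801.
CS = ½·(216 − 176.4)·79.2 = 1568.16; PS = (176.4·79.2 − 18·79.2 − ½·1.5·79.2²) = 7840.8; TS = 9408.96.
DWL = 9801 − 9408.96 = 392.04.

DWL = 392.04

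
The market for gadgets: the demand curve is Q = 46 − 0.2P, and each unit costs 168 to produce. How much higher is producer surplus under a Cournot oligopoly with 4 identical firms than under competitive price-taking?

PS rises by 123.008

Inverting demand: P = 230 − 5Q.
Under competition P = MC = 168, so Q = (230 − 168)/5 = 12.4.
PS = (168 − 168)·12.4 = 0.
In a 4-firm Cournot equilibrium, symmetry and the first-order condition give q = (230 − 168)/(25) = 2.48. So Q = 9.92 and P = 180.4.
PS = (180.4 − 168)·9.92 = 123.008.
Change in producer surplus: 123.008 − 0 = 123.008.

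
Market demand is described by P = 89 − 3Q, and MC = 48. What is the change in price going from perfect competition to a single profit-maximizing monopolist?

Under competition P = MC = 48, so Q = (89 − 48)/3 = 41/3.
The monopolist equates marginal revenue to marginal cost: 89 − 6Q = 48, so Q = 41/6. From demand, P = 68.5.
Change in price: 68.5 − 48 = 20.5.

P rises by 20.5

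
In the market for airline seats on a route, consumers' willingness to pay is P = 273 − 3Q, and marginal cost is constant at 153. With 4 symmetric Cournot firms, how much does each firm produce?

With 4 symmetric Cournot firms, each firm's FOC gives 273 − 15q = 153, so q = 8, Q = 4·8 = 32, and P = 177.

q_i = 8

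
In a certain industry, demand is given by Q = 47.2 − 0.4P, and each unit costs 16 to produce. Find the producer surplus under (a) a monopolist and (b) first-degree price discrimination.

Monopoly: PS = 1040.4; Perfect PD: PS = 2080.8

Inverting demand: P = 118 − 2.5Q.
Monopoly sets MR = MC: 118 − 5Q = 16 ⇒ Q = 20.4, P = 118 − 2.5·20.4 = 67.
PS = (67 − 16)·20.4 = 1040.4.
With perfect price discrimination, output is the efficient level Q = 40.8 (where demand meets MC), but every buyer pays their willingness to pay: CS = 0 and PS = total surplus.
PS = ½·(118 − 16)·40.8 = 2080.8.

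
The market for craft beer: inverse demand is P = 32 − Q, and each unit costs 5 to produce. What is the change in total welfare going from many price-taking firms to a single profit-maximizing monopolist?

Perfect competition: P = MC = 5, so 32 − Q = 5 and Q = 27.
CS = ½·(32 − 5)·27 = 364.5; PS = (5 − 5)·27 = 0; TS = 364.5.
A monopolist chooses Q where MR = MC. MR = 32 − 2Q; setting this equal to 5 gives Q = 13.5 and P = 18.5.
CS = ½·(32 − 18.5)·13.5 = 91.125; PS = (18.5 − 5)·13.5 = 182.25; TS = 273.375.
Change in total welfare: 273.375 − 364.5 = −91.125.

TS falls by 91.125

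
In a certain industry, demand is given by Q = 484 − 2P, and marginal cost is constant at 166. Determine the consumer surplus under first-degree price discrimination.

Inverting demand: P = 242 − 0.5Q.
A perfectly discriminating monopolist sells every unit with P(Q) ≥ MC(Q), so output equals the competitive quantity Q = 152. Each buyer pays their reservation price, so CS = 0 and the firm captures all surplus.
CS = 0.

CS = 0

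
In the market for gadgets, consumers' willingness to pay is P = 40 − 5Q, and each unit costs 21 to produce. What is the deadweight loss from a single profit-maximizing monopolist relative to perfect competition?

Under competition P = MC = 21, so Q = (40 − 21)/5 = 3.8.
A monopolist chooses Q where MR = MC. MR = 40 − 10Q; setting this equal to 21 gives Q = 1.9 and P = 30.5.
DWL is the triangle between Q = 1.9 and Q = 3.8: ½·(3.8 − 1.9)·(30.5 − 21) = 9.025.

DWL = 9.025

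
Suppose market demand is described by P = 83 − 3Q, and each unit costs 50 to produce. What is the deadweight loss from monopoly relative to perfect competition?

DWL = 45.375

Competitive firms price at marginal cost: P = 50, giving Q = 11.
The monopolist equates marginal revenue to marginal cost: 83 − 6Q = 50, so Q = 5.5. From demand, P = 66.5.
DWL is the triangle between Q = 5.5 and Q = 11: ½·(11 − 5.5)·(66.5 − 50) = 45.375.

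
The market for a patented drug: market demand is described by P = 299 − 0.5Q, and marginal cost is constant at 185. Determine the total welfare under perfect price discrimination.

A perfectly discriminating monopolist sells every unit with P(Q) ≥ MC(Q), so output equals the competitive quantity Q = 228. Each buyer pays their reservation price, so CS = 0 and the firm captures all surplus.
TS = 12996 (equal to competitive TS).

TS = 12996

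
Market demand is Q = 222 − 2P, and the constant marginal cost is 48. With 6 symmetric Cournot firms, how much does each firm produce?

q_i = 18

Inverting demand: P = 111 − 0.5Q.
Cournot with 6 identical firms: the symmetric best-response condition is 111 − 3.5q = 48. Each firm produces q = 18, total output Q = 108, price P = 57.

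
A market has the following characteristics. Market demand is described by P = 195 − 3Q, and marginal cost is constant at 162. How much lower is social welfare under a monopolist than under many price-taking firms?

Social welfare falls by 45.375

Perfect competition: P = MC = 162, so 195 − 3Q = 162 and Q = 11.
CS = ½·(195 − 162)·11 = 181.5; PS = (162 − 162)·11 = 0; TS = 181.5.
The monopolist equates marginal revenue to marginal cost: 195 − 6Q = 162, so Q = 5.5. From demand, P = 178.5.
CS = ½·(195 − 178.5)·5.5 = 45.375; PS = (178.5 − 162)·5.5 = 90.75; TS = 136.125.
Change in social welfare: 136.125 − 181.5 = −45.375.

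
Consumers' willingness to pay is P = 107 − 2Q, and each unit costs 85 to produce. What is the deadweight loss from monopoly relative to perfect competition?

DWL = 30.25

Competitive firms price at marginal cost: P = 85, giving Q = 11.
Monopoly sets MR = MC: 107 − 4Q = 85 ⇒ Q = 5.5, P = 107 − 2·5.5 = 96.
DWL is the triangle between Q = 5.5 and Q = 11: ½·(11 − 5.5)·(96 − 85) = 30.25.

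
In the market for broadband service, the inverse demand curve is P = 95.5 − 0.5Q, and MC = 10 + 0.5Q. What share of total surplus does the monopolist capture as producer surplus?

PS/TS = 0.75

Monopoly sets MR = MC: 95.5 − Q = 10 + 0.5Q ⇒ Q = 57, P = 95.5 − 0.5·57 = 67.
CS = ½·(95.5 − 67)·57 = 812.25.
PS = P·Q − VC(Q) = 67·57 − (10·57 + ½·0.5·57²) = 2436.75.
Share captured = PS/TS = 2436.75/3249 = 0.75.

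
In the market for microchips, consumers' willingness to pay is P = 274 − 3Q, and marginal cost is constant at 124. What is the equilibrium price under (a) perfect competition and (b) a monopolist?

Under competition P = MC = 124, so Q = (274 − 124)/3 = 50.
A monopolist chooses Q where MR = MC. MR = 274 − 6Q; setting this equal to 124 gives Q = 25 and P = 199.

Competition: P = 124; Monopoly: P = 199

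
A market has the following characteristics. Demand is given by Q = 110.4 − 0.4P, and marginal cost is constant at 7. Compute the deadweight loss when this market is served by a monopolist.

DWL = 3618.05

Inverting demand: P = 276 − 2.5Q.
Under competition P = MC = 7, so Q = (276 − 7)/2.5 = 107.6.
A monopolist chooses Q where MR = MC. MR = 276 − 5Q; setting this equal to 7 gives Q = 53.8 and P = 141.5.
DWL is the triangle between Q = 53.8 and Q = 107.6: ½·(107.6 − 53.8)·(141.5 − 7) = 3618.05.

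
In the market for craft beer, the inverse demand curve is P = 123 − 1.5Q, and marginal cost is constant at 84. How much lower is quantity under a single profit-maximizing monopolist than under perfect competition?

Competitive firms price at marginal cost: P = 84, giving Q = 26.
A monopolist chooses Q where MR = MC. MR = 123 − 3Q; setting this equal to 84 gives Q = 13 and P = 103.5.
Change in quantity: 13 − 26 = −13.

Q falls by 13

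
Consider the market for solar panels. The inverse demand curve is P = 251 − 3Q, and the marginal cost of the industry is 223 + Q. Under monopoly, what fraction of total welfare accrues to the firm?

PS/TS = 0.7

Monopoly sets MR = MC: 251 − 6Q = 223 + Q ⇒ Q = 4, P = 251 − 3·4 = 239.
CS = ½·(251 − 239)·4 = 24.
PS = P·Q − VC(Q) = 239·4 − (223·4 + ½·1·4²) = 56.
Share captured = PS/TS = 56/80 = 0.7.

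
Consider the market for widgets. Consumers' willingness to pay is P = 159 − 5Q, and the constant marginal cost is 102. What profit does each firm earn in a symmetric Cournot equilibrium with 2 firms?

With 2 symmetric Cournot firms, each firm's FOC gives 159 − 15q = 102, so q = 3.8, Q = 2·3.8 = 7.6, and P = 121.
Each firm's profit = (121 − 102)·3.8 = 72.2.

π_i = 72.2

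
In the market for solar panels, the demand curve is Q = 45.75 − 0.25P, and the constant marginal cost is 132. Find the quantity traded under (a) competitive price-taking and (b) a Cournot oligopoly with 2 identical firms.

Competition: Q = 12.75; Cournot: Q = 8.5

Inverting demand: P = 183 − 4Q.
Under competition P = MC = 132, so Q = (183 − 132)/4 = 12.75.
Cournot with 2 identical firms: the symmetric best-response condition is 183 − 12q = 132. Each firm produces q = 4.25, total output Q = 8.5, price P = 149.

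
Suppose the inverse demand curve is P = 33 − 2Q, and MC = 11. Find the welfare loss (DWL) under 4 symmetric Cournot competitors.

Competitive firms price at marginal cost: P = 11, giving Q = 11.
Cournot with 4 identical firms: the symmetric best-response condition is 33 − 10q = 11. Each firm produces q = 2.2, total output Q = 8.8, price P = 15.4.
DWL is the triangle between Q = 8.8 and Q = 11: ½·(11 − 8.8)·(15.4 − 11) = 4.84.

DWL = 4.84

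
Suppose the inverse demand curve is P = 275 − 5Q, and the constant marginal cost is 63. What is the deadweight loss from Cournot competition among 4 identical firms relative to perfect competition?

Under competition P = MC = 63, so Q = (275 − 63)/5 = 42.4.
In a 4-firm Cournot equilibrium, symmetry and the first-order condition give q = (275 − 63)/(25) = 8.48. So Q = 33.92 and P = 105.4.
DWL is the triangle between Q = 33.92 and Q = 42.4: ½·(42.4 − 33.92)·(105.4 − 63) = 179.776.

DWL = 179.776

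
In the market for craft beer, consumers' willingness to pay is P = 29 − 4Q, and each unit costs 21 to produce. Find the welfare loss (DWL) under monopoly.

DWL = 2

Perfect competition: P = MC = 21, so 29 − 4Q = 21 and Q = 2.
The monopolist equates marginal revenue to marginal cost: 29 − 8Q = 21, so Q = 1. From demand, P = 25.
DWL is the triangle between Q = 1 and Q = 2: ½·(2 − 1)·(25 − 21) = 2.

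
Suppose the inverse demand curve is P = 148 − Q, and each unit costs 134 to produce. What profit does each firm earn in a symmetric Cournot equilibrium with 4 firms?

Cournot with 4 identical firms: the symmetric best-response condition is 148 − 5q = 134. Each firm produces q = 2.8, total output Q = 11.2, price P = 136.8.
Each firm's profit = (136.8 − 134)·2.8 = 7.84.

π_i = 7.84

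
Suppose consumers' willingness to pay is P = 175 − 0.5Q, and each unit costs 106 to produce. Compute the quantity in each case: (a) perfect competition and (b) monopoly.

Competitive firms price at marginal cost: P = 106, giving Q = 138.
Monopoly sets MR = MC: 175 − Q = 106 ⇒ Q = 69, P = 175 − 0.5·69 = 140.5.

Competition: Q = 138; Monopoly: Q = 69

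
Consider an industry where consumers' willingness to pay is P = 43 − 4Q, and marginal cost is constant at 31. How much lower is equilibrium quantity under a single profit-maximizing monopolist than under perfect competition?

Equilibrium quantity falls by 1.5

Competitive firms price at marginal cost: P = 31, giving Q = 3.
Monopoly sets MR = MC: 43 − 8Q = 31 ⇒ Q = 1.5, P = 43 − 4·1.5 = 37.
Change in equilibrium quantity: 1.5 − 3 = −1.5.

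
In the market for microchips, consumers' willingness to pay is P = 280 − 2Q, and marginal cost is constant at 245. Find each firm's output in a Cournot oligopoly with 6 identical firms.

q_i = 2.5

Cournot with 6 identical firms: the symmetric best-response condition is 280 − 14q = 245. Each firm produces q = 2.5, total output Q = 15, price P = 250.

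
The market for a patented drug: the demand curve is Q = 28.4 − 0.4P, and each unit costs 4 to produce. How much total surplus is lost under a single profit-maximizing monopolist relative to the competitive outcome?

Inverting demand: P = 71 − 2.5Q.
Under competition P = MC = 4, so Q = (71 − 4)/2.5 = 26.8.
The monopolist equates marginal revenue to marginal cost: 71 − 5Q = 4, so Q = 13.4. From demand, P = 37.5.
DWL is the triangle between Q = 13.4 and Q = 26.8: ½·(26.8 − 13.4)·(37.5 − 4) = 224.45.

DWL = 224.45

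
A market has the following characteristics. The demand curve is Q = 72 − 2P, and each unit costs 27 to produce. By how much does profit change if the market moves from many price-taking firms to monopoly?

Inverting demand: P = 36 − 0.5Q.
Perfect competition: P = MC = 27, so 36 − 0.5Q = 27 and Q = 18.
Profit = (27 − 27)·18 = 0.
A monopolist chooses Q where MR = MC. MR = 36 − Q; setting this equal to 27 gives Q = 9 and P = 31.5.
Profit = (31.5 − 27)·9 = 40.5.
Change in profit: 40.5 − 0 = 40.5.

Profit rises by 40.5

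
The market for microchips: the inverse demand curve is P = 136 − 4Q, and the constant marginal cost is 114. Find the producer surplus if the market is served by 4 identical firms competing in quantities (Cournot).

PS = 19.36

Cournot with 4 identical firms: the symmetric best-response condition is 136 − 20q = 114. Each firm produces q = 1.1, total output Q = 4.4, price P = 118.4.
PS = (118.4 − 114)·4.4 = 19.36.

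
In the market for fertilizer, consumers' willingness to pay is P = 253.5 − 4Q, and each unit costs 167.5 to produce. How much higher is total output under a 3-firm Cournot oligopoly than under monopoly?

Total output rises by 5.375

The monopolist equates marginal revenue to marginal cost: 253.5 − 8Q = 167.5, so Q = 10.75. From demand, P = 210.5.
Cournot with 3 identical firms: the symmetric best-response condition is 253.5 − 16q = 167.5. Each firm produces q = 5.375, total output Q = 16.125, price P = 189.
Change in total output: 16.125 − 10.75 = 5.375.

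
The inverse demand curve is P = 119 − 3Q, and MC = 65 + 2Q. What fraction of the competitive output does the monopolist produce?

Q_m/Q_c = 0.625

A monopolist chooses Q where MR = MC. MR = 119 − 6Q; setting this equal to 65 + 2Q gives Q = 6.75 and P = 98.75.
Competitive equilibrium sets price equal to marginal cost: 119 − 3Q = 65 + 2Q, so Q = 10.8 and P = 86.6.
Ratio Q_m/Q_c = 6.75/10.8 = 0.625.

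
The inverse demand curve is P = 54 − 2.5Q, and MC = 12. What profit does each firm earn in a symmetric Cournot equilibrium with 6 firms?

Cournot with 6 identical firms: the symmetric best-response condition is 54 − 17.5q = 12. Each firm produces q = 2.4, total output Q = 14.4, price P = 18.
Each firm's profit = (18 − 12)·2.4 = 14.4.

π_i = 14.4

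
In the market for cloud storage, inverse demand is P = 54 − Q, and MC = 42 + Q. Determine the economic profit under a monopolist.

Monopoly sets MR = MC: 54 − 2Q = 42 + Q ⇒ Q = 4, P = 54 − 4 = 50.
Profit = 50·4 − (42·4 + ½·1·4²) = 24.

Profit = 24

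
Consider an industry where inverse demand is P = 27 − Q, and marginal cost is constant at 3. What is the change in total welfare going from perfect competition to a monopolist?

Competitive firms price at marginal cost: P = 3, giving Q = 24.
CS = ½·(27 − 3)·24 = 288; PS = (3 − 3)·24 = 0; TS = 288.
Monopoly sets MR = MC: 27 − 2Q = 3 ⇒ Q = 12, P = 27 − 12 = 15.
CS = ½·(27 − 15)·12 = 72; PS = (15 − 3)·12 = 144; TS = 216.
Change in total welfare: 216 − 288 = −72.

Total welfare falls by 72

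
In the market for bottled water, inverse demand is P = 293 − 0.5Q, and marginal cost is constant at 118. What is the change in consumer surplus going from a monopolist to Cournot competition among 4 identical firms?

The monopolist equates marginal revenue to marginal cost: 293 − Q = 118, so Q = 175. From demand, P = 205.5.
CS = ½·(293 − 205.5)·175 = 7656.25.
Cournot with 4 identical firms: the symmetric best-response condition is 293 − 2.5q = 118. Each firm produces q = 70, total output Q = 280, price P = 153.
CS = ½·(293 − 153)·280 = 19600.
Change in consumer surplus: 19600 − 7656.25 = 11943.75.

Consumer surplus rises by 11943.75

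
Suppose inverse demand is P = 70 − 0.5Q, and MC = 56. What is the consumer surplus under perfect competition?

CS = 196

Perfect competition: P = MC = 56, so 70 − 0.5Q = 56 and Q = 28.
CS = ½·(70 − 56)·28 = 196.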